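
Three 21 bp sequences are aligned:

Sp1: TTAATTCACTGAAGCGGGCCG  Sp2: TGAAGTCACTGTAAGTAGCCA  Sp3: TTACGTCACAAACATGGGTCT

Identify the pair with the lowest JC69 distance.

Sp1–Sp2: 8/21 differ, p = 0.381, d = 0.532.
Sp1–Sp3: 9/21 differ, p = 0.429, d = 0.635.
Sp2–Sp3: 11/21 differ, p = 0.524, d = 0.899.
The smallest distance is between Sp1 and Sp2.

Sp1 and Sp2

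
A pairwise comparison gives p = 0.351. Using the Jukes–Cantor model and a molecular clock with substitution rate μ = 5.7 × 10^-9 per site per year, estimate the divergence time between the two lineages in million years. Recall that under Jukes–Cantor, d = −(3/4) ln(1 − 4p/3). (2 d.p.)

41.52

d = −(3/4) ln(1 − 4p/3) = −0.75 ln(1 − 0.468) = −0.75 ln(0.532)
  = −0.75 × (-0.631112) = 0.473334 substitutions/site.
Under a molecular clock d = 2μt, so t = d/(2μ) = 0.473334 / (2 × 5.7 × 10^-9) = 41.52 million years.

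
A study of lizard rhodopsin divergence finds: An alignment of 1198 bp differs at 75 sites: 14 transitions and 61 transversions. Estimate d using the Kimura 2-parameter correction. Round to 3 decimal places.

0.065

P = 14/1198 ≈ 0.011686 and Q = 61/1198 ≈ 0.050918.
Under the Kimura two-parameter model, d = −½ ln(1 − 2P − Q) − ¼ ln(1 − 2Q).
1 − 2P − Q = 0.92571, giving −½ ln(0.92571) = 0.038597.
1 − 2Q = 0.898164, giving −¼ ln(0.898164) = 0.026851.
d = 0.038597 + 0.026851 = 0.065448.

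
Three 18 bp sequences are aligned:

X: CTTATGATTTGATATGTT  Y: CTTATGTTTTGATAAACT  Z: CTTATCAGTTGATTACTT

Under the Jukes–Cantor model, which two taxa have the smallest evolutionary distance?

X and Y

X–Y: 4/18 differ, p = 0.222, d = 0.264.
X–Z: 5/18 differ, p = 0.278, d = 0.347.
Y–Z: 6/18 differ, p = 0.333, d = 0.441.
The smallest distance is between X and Y.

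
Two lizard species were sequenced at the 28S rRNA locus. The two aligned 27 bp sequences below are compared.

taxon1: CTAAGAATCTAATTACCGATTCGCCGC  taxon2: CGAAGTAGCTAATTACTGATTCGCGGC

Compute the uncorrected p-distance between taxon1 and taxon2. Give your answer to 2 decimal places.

The sequences differ at 5 of 27 positions (sites 2, 6, 8, 17, 25).
p = 5/27 = 0.185185… ≈ 0.19 (to 2 d.p.).

0.19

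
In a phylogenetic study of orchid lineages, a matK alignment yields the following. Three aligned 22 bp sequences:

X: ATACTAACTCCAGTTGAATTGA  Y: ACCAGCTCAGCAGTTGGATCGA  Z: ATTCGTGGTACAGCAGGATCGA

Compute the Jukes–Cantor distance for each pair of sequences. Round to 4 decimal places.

X–Y: 10/22 sites differ → p ≈ 0.454545, d = −0.75 ln(1 − 0.60606) = 0.698667 ≈ 0.6987.
X–Z: 10/22 sites differ → p ≈ 0.454545, d = −0.75 ln(1 − 0.60606) = 0.698667 ≈ 0.6987.
Y–Z: 10/22 sites differ → p ≈ 0.454545, d = −0.75 ln(1 − 0.60606) = 0.698667 ≈ 0.6987.

d(X,Y) = 0.6987, d(X,Z) = 0.6987, d(Y,Z) = 0.6987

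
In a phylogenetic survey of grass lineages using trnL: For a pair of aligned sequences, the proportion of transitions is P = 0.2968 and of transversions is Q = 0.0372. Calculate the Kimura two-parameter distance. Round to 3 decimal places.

0.518

Under the Kimura two-parameter model, d = −½ ln(1 − 2P − Q) − ¼ ln(1 − 2Q).
1 − 2P − Q = 0.3692, giving −½ ln(0.3692) = 0.498208.
1 − 2Q = 0.9256, giving −¼ ln(0.9256) = 0.019328.
d = 0.498208 + 0.019328 = 0.517536.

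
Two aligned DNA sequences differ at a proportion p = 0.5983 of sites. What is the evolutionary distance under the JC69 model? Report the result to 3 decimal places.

d = −(3/4) ln(1 − 4p/3) = −0.75 ln(1 − 0.797733) = −0.75 ln(0.202267)
  = −0.75 × (-1.598167) = 1.198625 substitutions/site.

1.199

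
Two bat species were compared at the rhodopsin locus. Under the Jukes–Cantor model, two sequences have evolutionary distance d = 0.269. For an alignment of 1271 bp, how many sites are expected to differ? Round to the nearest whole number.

287

Invert JC69: p = (3/4)(1 − e^(−4d/3)) = 0.75 × (1 − e^(-0.358667)) = 0.75 × (1 − 0.698607) = 0.226045.
Expected differing sites = pL ≈ 0.226045 × 1271 = 287.303195 ≈ 287.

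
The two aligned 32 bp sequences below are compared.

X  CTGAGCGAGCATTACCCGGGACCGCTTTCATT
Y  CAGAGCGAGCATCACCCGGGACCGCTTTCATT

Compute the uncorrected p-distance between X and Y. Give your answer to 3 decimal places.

0.063

The sequences differ at 2 of 32 positions (sites 2, 13).
p = 2/32 = 0.0625 ≈ 0.063 (to 3 d.p.).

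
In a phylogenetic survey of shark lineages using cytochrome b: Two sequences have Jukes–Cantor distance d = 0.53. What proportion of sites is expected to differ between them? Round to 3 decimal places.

p = (3/4)(1 − e^(−4d/3)) = 0.75 × (1 − e^(-0.706667)) = 0.75 × (1 − 0.493286) = 0.380036.

0.380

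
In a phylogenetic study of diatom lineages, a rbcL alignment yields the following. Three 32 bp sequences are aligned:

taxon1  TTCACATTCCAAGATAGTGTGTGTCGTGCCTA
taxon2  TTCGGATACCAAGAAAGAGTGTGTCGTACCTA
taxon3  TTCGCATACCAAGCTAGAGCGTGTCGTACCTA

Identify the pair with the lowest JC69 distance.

taxon1–taxon2: 6/32 differ, p = 0.188, d = 0.216.
taxon1–taxon3: 6/32 differ, p = 0.188, d = 0.216.
taxon2–taxon3: 4/32 differ, p = 0.125, d = 0.137.
The smallest distance is between taxon2 and taxon3.

taxon2 and taxon3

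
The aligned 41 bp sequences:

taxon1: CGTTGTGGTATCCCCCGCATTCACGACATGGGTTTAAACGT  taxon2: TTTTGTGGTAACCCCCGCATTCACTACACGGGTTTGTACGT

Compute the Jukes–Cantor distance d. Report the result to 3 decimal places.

The sequences differ at 7 of 41 sites (1, 2, 11, 25, 29, 36, 37), so p = 7/41 ≈ 0.170732.
d = −(3/4) ln(1 − 4p/3) = −0.75 ln(1 − 0.227643) = −0.75 ln(0.772357)
  = −0.75 × (-0.258308) = 0.193731 substitutions/site.

0.194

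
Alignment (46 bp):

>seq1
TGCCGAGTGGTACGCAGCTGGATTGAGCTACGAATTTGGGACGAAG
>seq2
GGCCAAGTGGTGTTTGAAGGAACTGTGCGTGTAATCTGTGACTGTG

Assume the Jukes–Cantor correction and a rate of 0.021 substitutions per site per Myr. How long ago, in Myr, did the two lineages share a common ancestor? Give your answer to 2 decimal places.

The sequences differ at 22 of 46 sites, so p = 22/46 ≈ 0.478261.
d = −(3/4) ln(1 − 4p/3) = −0.75 ln(1 − 0.637681) = −0.75 ln(0.362319)
  = −0.75 × (-1.015230) = 0.761423 substitutions/site.
Under a molecular clock d = 2μt, so t = d/(2μ) = 0.761423 / (2 × 0.021) = 18.13 Myr.

18.13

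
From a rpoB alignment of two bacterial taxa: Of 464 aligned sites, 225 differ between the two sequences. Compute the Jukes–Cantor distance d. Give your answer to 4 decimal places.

p = 225/464 ≈ 0.484914.
d = −(3/4) ln(1 − 4p/3) = −0.75 ln(1 − 0.646552) = −0.75 ln(0.353448)
  = −0.75 × (-1.040019) = 0.780014 substitutions/site.

0.7800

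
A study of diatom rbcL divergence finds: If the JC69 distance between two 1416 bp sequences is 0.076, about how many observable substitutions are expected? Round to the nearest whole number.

Invert JC69: p = (3/4)(1 − e^(−4d/3)) = 0.75 × (1 − e^(-0.101333)) = 0.75 × (1 − 0.903632) = 0.072276.
Expected differing sites = pL ≈ 0.072276 × 1416 = 102.342816 ≈ 102.

102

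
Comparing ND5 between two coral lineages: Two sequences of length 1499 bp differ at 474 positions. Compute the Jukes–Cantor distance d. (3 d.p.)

0.411

p = 474/1499 ≈ 0.316211.
d = −(3/4) ln(1 − 4p/3) = −0.75 ln(1 − 0.421615) = −0.75 ln(0.578385)
  = −0.75 × (-0.547516) = 0.410637 substitutions/site.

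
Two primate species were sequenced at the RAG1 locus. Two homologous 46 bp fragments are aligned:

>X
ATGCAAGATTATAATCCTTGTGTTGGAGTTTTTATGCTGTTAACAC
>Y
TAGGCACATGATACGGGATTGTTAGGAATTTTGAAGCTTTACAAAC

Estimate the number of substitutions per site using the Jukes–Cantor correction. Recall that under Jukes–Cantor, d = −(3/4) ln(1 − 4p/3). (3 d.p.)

0.761

The sequences differ at 22 of 46 sites, so p = 22/46 ≈ 0.478261.
d = −(3/4) ln(1 − 4p/3) = −0.75 ln(1 − 0.637681) = −0.75 ln(0.362319)
  = −0.75 × (-1.015230) = 0.761423 substitutions/site.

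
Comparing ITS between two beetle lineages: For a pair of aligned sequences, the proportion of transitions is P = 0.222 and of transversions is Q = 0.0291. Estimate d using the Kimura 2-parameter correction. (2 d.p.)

0.34

Under the Kimura two-parameter model, d = −½ ln(1 − 2P − Q) − ¼ ln(1 − 2Q).
1 − 2P − Q = 0.5269, giving −½ ln(0.5269) = 0.320372.
1 − 2Q = 0.9418, giving −¼ ln(0.9418) = 0.014991.
d = 0.320372 + 0.014991 = 0.335363.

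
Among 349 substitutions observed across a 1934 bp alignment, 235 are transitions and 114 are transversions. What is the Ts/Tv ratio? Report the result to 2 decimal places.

2.06

R = 235/114 = 2.061403… ≈ 2.06 (to 2 d.p.).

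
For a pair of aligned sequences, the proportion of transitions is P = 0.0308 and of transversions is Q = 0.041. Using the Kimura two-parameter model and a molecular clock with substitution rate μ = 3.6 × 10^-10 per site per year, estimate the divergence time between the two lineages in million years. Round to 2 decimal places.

Under the Kimura two-parameter model, d = −½ ln(1 − 2P − Q) − ¼ ln(1 − 2Q).
1 − 2P − Q = 0.8974, giving −½ ln(0.8974) = 0.054127.
1 − 2Q = 0.918, giving −¼ ln(0.918) = 0.021389.
d = 0.054127 + 0.021389 = 0.075516.
Under a molecular clock d = 2μt, so t = d/(2μ) = 0.075516 / (2 × 3.6 × 10^-10) = 104.88 million years.

104.88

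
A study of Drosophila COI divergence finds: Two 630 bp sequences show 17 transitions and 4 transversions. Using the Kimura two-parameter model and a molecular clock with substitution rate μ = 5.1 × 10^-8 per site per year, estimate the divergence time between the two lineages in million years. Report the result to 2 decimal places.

0.34

P = 17/630 ≈ 0.026984 and Q = 4/630 ≈ 0.006349.
Under the Kimura two-parameter model, d = −½ ln(1 − 2P − Q) − ¼ ln(1 − 2Q).
1 − 2P − Q = 0.939683, giving −½ ln(0.939683) = 0.031106.
1 − 2Q = 0.987302, giving −¼ ln(0.987302) = 0.003195.
d = 0.031106 + 0.003195 = 0.034301.
Under a molecular clock d = 2μt, so t = d/(2μ) = 0.034301 / (2 × 5.1 × 10^-8) = 0.34 million years.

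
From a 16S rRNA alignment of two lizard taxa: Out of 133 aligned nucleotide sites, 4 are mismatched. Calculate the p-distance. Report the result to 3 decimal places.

p = 4/133 = 0.030075… ≈ 0.030 (to 3 d.p.).

0.030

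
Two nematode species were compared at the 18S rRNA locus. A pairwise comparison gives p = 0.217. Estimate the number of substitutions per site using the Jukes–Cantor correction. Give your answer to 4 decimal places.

d = −(3/4) ln(1 − 4p/3) = −0.75 ln(1 − 0.289333) = −0.75 ln(0.710667)
  = −0.75 × (-0.341551) = 0.256163 substitutions/site.

0.2562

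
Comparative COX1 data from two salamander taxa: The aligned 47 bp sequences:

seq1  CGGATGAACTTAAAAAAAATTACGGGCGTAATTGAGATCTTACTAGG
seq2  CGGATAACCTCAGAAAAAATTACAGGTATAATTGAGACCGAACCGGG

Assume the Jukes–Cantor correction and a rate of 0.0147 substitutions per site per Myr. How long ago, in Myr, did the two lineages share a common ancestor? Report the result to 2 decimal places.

The sequences differ at 12 of 47 sites, so p = 12/47 ≈ 0.255319.
d = −(3/4) ln(1 − 4p/3) = −0.75 ln(1 − 0.340425) = −0.75 ln(0.659575)
  = −0.75 × (-0.416160) = 0.312120 substitutions/site.
Under a molecular clock d = 2μt, so t = d/(2μ) = 0.312120 / (2 × 0.0147) = 10.62 Myr.

10.62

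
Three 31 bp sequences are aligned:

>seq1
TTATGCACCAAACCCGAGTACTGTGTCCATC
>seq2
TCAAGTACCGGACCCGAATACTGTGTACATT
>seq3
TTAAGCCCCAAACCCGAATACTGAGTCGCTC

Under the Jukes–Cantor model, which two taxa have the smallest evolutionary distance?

seq1 and seq3

seq1–seq2: 8/31 differ, p = 0.258, d = 0.316.
seq1–seq3: 6/31 differ, p = 0.194, d = 0.224.
seq2–seq3: 10/31 differ, p = 0.323, d = 0.422.
The smallest distance is between seq1 and seq3.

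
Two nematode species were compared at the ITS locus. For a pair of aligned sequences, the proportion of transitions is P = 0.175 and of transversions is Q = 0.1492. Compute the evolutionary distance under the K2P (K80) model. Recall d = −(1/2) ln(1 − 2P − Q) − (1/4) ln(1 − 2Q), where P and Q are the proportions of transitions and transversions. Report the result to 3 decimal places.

0.434

Under the Kimura two-parameter model, d = −½ ln(1 − 2P − Q) − ¼ ln(1 − 2Q).
1 − 2P − Q = 0.5008, giving −½ ln(0.5008) = 0.345774.
1 − 2Q = 0.7016, giving −¼ ln(0.7016) = 0.088598.
d = 0.345774 + 0.088598 = 0.434372.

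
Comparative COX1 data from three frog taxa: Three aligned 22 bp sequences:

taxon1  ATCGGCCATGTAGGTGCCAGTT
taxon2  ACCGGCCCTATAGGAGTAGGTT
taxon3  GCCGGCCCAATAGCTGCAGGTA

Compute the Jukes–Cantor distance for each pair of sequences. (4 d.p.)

taxon1–taxon2: 7/22 sites differ → p ≈ 0.318182, d = −0.75 ln(1 − 0.424243) = 0.414052 ≈ 0.4141.
taxon1–taxon3: 9/22 sites differ → p ≈ 0.409091, d = −0.75 ln(1 − 0.545455) = 0.591344 ≈ 0.5913.
taxon2–taxon3: 6/22 sites differ → p ≈ 0.272727, d = −0.75 ln(1 − 0.363636) = 0.338988 ≈ 0.3390.

d(taxon1,taxon2) = 0.4141, d(taxon1,taxon3) = 0.5913, d(taxon2,taxon3) = 0.3390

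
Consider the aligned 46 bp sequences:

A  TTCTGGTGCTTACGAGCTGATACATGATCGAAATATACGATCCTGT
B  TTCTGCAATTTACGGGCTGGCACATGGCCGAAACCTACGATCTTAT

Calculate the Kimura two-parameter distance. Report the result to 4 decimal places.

0.3815

Of 46 sites, 10 differences are transitions and 3 are transversions, so P = 10/46 ≈ 0.217391 and Q = 3/46 ≈ 0.065217.
Under the Kimura two-parameter model, d = −½ ln(1 − 2P − Q) − ¼ ln(1 − 2Q).
1 − 2P − Q = 0.500001, giving −½ ln(0.500001) = 0.346573.
1 − 2Q = 0.869566, giving −¼ ln(0.869566) = 0.034940.
d = 0.346573 + 0.034940 = 0.381513.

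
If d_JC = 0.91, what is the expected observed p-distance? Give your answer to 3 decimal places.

p = (3/4)(1 − e^(−4d/3)) = 0.75 × (1 − e^(-1.213333)) = 0.75 × (1 − 0.297205) = 0.527096.

0.527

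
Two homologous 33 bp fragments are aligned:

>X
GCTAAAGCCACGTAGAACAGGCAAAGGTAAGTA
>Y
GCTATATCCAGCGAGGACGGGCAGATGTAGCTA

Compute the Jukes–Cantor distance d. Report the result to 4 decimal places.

The sequences differ at 11 of 33 sites, so p = 11/33 ≈ 0.333333.
d = −(3/4) ln(1 − 4p/3) = −0.75 ln(1 − 0.444444) = −0.75 ln(0.555556)
  = −0.75 × (-0.587786) = 0.440840 substitutions/site.

0.4408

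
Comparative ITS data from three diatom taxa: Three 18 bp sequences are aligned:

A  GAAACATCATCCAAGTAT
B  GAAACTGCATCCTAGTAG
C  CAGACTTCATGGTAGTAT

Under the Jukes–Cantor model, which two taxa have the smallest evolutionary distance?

A and B

A–B: 4/18 differ, p = 0.222, d = 0.264.
A–C: 6/18 differ, p = 0.333, d = 0.441.
B–C: 6/18 differ, p = 0.333, d = 0.441.
The smallest distance is between A and B.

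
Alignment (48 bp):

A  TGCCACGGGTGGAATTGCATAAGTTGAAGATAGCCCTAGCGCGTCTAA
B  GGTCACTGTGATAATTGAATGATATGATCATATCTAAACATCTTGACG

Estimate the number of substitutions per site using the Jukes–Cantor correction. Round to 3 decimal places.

The sequences differ at 25 of 48 sites, so p = 25/48 ≈ 0.520833.
d = −(3/4) ln(1 − 4p/3) = −0.75 ln(1 − 0.694444) = −0.75 ln(0.305556)
  = −0.75 × (-1.185622) = 0.889217 substitutions/site.

0.889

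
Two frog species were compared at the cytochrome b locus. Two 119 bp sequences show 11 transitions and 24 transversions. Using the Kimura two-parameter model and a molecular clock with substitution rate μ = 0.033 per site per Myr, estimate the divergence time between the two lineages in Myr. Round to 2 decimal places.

P = 11/119 ≈ 0.092437 and Q = 24/119 ≈ 0.201681.
Under the Kimura two-parameter model, d = −½ ln(1 − 2P − Q) − ¼ ln(1 − 2Q).
1 − 2P − Q = 0.613445, giving −½ ln(0.613445) = 0.244332.
1 − 2Q = 0.596638, giving −¼ ln(0.596638) = 0.129111.
d = 0.244332 + 0.129111 = 0.373443.
Under a molecular clock d = 2μt, so t = d/(2μ) = 0.373443 / (2 × 0.033) = 5.66 Myr.

5.66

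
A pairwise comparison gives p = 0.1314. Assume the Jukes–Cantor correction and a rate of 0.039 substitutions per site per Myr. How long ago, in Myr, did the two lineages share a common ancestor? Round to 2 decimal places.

1.85

d = −(3/4) ln(1 − 4p/3) = −0.75 ln(1 − 0.1752) = −0.75 ln(0.8248)
  = −0.75 × (-0.192614) = 0.144461 substitutions/site.
Under a molecular clock d = 2μt, so t = d/(2μ) = 0.144461 / (2 × 0.039) = 1.85 Myr.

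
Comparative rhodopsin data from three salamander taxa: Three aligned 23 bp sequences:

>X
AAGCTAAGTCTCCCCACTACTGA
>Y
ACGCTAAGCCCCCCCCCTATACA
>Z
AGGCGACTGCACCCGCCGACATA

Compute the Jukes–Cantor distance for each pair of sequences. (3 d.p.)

X–Y: 7/23 sites differ → p ≈ 0.304348, d = −0.75 ln(1 − 0.405797) = 0.390401 ≈ 0.390.
X–Z: 11/23 sites differ → p ≈ 0.478261, d = −0.75 ln(1 − 0.637681) = 0.761423 ≈ 0.761.
Y–Z: 10/23 sites differ → p ≈ 0.434783, d = −0.75 ln(1 − 0.579711) = 0.650110 ≈ 0.650.

d(X,Y) = 0.390, d(X,Z) = 0.761, d(Y,Z) = 0.650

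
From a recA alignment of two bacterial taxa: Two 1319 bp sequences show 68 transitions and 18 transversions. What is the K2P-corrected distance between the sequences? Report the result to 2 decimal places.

P = 68/1319 ≈ 0.051554 and Q = 18/1319 ≈ 0.013647.
Under the Kimura two-parameter model, d = −½ ln(1 − 2P − Q) − ¼ ln(1 − 2Q).
1 − 2P − Q = 0.883245, giving −½ ln(0.883245) = 0.062076.
1 − 2Q = 0.972706, giving −¼ ln(0.972706) = 0.006918.
d = 0.062076 + 0.006918 = 0.068994.

0.07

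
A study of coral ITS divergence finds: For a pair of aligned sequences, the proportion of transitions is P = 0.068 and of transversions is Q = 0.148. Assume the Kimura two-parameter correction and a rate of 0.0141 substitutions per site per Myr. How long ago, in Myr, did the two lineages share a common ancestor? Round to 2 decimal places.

Under the Kimura two-parameter model, d = −½ ln(1 − 2P − Q) − ¼ ln(1 − 2Q).
1 − 2P − Q = 0.716, giving −½ ln(0.716) = 0.167038.
1 − 2Q = 0.704, giving −¼ ln(0.704) = 0.087744.
d = 0.167038 + 0.087744 = 0.254782.
Under a molecular clock d = 2μt, so t = d/(2μ) = 0.254782 / (2 × 0.0141) = 9.03 Myr.

9.03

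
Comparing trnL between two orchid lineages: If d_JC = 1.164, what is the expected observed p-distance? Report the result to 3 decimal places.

p = (3/4)(1 − e^(−4d/3)) = 0.75 × (1 − e^(-1.552)) = 0.75 × (1 − 0.211824) = 0.591132.

0.591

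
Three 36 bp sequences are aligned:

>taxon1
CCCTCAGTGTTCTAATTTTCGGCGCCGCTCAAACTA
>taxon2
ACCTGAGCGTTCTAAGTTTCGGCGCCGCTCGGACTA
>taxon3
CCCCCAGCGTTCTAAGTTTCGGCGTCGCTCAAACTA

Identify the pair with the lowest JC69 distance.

taxon1–taxon2: 6/36 differ, p = 0.167, d = 0.188.
taxon1–taxon3: 4/36 differ, p = 0.111, d = 0.120.
taxon2–taxon3: 6/36 differ, p = 0.167, d = 0.188.
The smallest distance is between taxon1 and taxon3.

taxon1 and taxon3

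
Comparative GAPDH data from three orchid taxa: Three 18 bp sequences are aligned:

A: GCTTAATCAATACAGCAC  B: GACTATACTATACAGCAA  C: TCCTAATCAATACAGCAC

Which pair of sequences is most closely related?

A–B: 6/18 differ, p = 0.333, d = 0.441.
A–C: 2/18 differ, p = 0.111, d = 0.120.
B–C: 6/18 differ, p = 0.333, d = 0.441.
The smallest distance is between A and C.

A and C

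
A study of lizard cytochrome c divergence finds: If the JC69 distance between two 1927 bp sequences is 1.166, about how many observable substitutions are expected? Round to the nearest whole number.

Invert JC69: p = (3/4)(1 − e^(−4d/3)) = 0.75 × (1 − e^(-1.554667)) = 0.75 × (1 − 0.211260) = 0.591555.
Expected differing sites = pL ≈ 0.591555 × 1927 = 1139.926485 ≈ 1140.

1140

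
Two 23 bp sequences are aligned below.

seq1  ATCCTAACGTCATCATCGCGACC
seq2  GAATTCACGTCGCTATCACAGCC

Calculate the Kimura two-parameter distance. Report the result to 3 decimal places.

Of 23 sites, 8 differences are transitions and 3 are transversions, so P = 8/23 ≈ 0.347826 and Q = 3/23 ≈ 0.130435.
Under the Kimura two-parameter model, d = −½ ln(1 − 2P − Q) − ¼ ln(1 − 2Q).
1 − 2P − Q = 0.173913, giving −½ ln(0.173913) = 0.874600.
1 − 2Q = 0.73913, giving −¼ ln(0.73913) = 0.075570.
d = 0.874600 + 0.075570 = 0.950170.

0.950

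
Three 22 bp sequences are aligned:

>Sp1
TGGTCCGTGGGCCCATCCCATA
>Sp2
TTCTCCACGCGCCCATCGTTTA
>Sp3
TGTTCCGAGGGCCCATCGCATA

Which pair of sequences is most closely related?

Sp1 and Sp3

Sp1–Sp2: 8/22 differ, p = 0.364, d = 0.497.
Sp1–Sp3: 3/22 differ, p = 0.136, d = 0.151.
Sp2–Sp3: 7/22 differ, p = 0.318, d = 0.414.
The smallest distance is between Sp1 and Sp3.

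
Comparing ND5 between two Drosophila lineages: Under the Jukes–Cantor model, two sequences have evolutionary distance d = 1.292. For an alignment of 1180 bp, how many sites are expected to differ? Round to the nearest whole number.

Invert JC69: p = (3/4)(1 − e^(−4d/3)) = 0.75 × (1 − e^(-1.722667)) = 0.75 × (1 − 0.178589) = 0.616058.
Expected differing sites = pL ≈ 0.616058 × 1180 = 726.94844 ≈ 727.

727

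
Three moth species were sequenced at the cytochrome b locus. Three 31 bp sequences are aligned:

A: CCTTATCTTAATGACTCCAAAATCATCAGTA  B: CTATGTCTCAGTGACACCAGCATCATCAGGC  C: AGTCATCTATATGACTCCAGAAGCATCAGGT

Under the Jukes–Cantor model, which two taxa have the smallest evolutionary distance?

A and C

A–B: 10/31 differ, p = 0.323, d = 0.422.
A–C: 9/31 differ, p = 0.290, d = 0.367.
B–C: 12/31 differ, p = 0.387, d = 0.544.
The smallest distance is between A and C.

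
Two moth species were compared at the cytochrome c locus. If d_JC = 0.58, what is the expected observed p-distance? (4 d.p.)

0.4039

p = (3/4)(1 − e^(−4d/3)) = 0.75 × (1 − e^(-0.773333)) = 0.75 × (1 − 0.461472) = 0.403896.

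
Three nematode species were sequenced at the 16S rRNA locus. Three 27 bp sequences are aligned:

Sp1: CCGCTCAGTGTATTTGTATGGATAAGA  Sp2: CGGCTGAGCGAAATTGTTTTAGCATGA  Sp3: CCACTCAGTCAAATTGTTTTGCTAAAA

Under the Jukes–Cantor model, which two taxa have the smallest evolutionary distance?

Sp1–Sp2: 11/27 differ, p = 0.407, d = 0.588.
Sp1–Sp3: 8/27 differ, p = 0.296, d = 0.377.
Sp2–Sp3: 10/27 differ, p = 0.370, d = 0.511.
The smallest distance is between Sp1 and Sp3.

Sp1 and Sp3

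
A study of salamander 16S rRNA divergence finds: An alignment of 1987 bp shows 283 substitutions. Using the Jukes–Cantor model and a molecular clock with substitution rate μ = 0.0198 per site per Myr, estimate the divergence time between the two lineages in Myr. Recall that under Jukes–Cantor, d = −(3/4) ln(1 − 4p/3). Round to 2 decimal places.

p = 283/1987 ≈ 0.142426.
d = −(3/4) ln(1 − 4p/3) = −0.75 ln(1 − 0.189901) = −0.75 ln(0.810099)
  = −0.75 × (-0.210599) = 0.157949 substitutions/site.
Under a molecular clock d = 2μt, so t = d/(2μ) = 0.157949 / (2 × 0.0198) = 3.99 Myr.

3.99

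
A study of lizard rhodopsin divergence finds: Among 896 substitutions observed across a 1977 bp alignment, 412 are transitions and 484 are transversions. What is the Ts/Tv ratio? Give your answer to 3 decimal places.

0.851

R = 412/484 = 0.851239… ≈ 0.851 (to 3 d.p.).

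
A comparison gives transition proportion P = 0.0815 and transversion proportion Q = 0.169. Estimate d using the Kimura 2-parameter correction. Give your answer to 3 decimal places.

0.305

Under the Kimura two-parameter model, d = −½ ln(1 − 2P − Q) − ¼ ln(1 − 2Q).
1 − 2P − Q = 0.668, giving −½ ln(0.668) = 0.201734.
1 − 2Q = 0.662, giving −¼ ln(0.662) = 0.103122.
d = 0.201734 + 0.103122 = 0.304856.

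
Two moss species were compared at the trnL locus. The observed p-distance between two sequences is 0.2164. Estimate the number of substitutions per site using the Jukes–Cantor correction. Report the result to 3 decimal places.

0.255

d = −(3/4) ln(1 − 4p/3) = −0.75 ln(1 − 0.288533) = −0.75 ln(0.711467)
  = −0.75 × (-0.340426) = 0.255320 substitutions/site.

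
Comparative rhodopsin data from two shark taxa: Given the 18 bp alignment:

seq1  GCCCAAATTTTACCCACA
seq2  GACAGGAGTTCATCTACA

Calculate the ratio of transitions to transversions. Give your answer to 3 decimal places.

Transitions are A↔G and C↔T; transversions are all other mismatches.
Transitions: 5. Transversions: 3.
R = 5/3 = 1.666666… ≈ 1.667 (to 3 d.p.).

1.667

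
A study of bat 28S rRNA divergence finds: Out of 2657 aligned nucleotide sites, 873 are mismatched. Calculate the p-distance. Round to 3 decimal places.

0.329

p = 873/2657 = 0.328566… ≈ 0.329 (to 3 d.p.).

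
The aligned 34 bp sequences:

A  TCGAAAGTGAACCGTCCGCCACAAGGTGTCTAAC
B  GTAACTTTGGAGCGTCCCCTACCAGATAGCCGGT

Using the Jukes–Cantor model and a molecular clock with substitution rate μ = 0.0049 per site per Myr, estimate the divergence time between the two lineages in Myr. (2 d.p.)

The sequences differ at 18 of 34 sites, so p = 18/34 ≈ 0.529412.
d = −(3/4) ln(1 − 4p/3) = −0.75 ln(1 − 0.705883) = −0.75 ln(0.294117)
  = −0.75 × (-1.223778) = 0.917834 substitutions/site.
Under a molecular clock d = 2μt, so t = d/(2μ) = 0.917834 / (2 × 0.0049) = 93.66 Myr.

93.66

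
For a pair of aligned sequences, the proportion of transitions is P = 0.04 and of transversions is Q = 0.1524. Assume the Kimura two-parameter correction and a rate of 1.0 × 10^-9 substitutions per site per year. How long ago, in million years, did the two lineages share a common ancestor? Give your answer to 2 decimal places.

111.57

Under the Kimura two-parameter model, d = −½ ln(1 − 2P − Q) − ¼ ln(1 − 2Q).
1 − 2P − Q = 0.7676, giving −½ ln(0.7676) = 0.132243.
1 − 2Q = 0.6952, giving −¼ ln(0.6952) = 0.090889.
d = 0.132243 + 0.090889 = 0.223132.
Under a molecular clock d = 2μt, so t = d/(2μ) = 0.223132 / (2 × 1.0 × 10^-9) = 111.57 million years.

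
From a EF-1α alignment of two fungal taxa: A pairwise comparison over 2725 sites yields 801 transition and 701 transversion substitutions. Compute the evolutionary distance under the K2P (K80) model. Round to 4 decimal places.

P = 801/2725 ≈ 0.293945 and Q = 701/2725 ≈ 0.257248.
Under the Kimura two-parameter model, d = −½ ln(1 − 2P − Q) − ¼ ln(1 − 2Q).
1 − 2P − Q = 0.154862, giving −½ ln(0.154862) = 0.932610.
1 − 2Q = 0.485504, giving −¼ ln(0.485504) = 0.180642.
d = 0.932610 + 0.180642 = 1.113252.

1.1133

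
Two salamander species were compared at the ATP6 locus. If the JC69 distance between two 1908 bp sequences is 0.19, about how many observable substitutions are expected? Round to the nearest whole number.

320

Invert JC69: p = (3/4)(1 − e^(−4d/3)) = 0.75 × (1 − e^(-0.253333)) = 0.75 × (1 − 0.776209) = 0.167843.
Expected differing sites = pL ≈ 0.167843 × 1908 = 320.244444 ≈ 320.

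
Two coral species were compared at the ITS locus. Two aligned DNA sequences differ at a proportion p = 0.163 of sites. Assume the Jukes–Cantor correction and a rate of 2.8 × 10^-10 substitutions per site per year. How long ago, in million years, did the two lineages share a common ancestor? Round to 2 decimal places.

328.19

d = −(3/4) ln(1 − 4p/3) = −0.75 ln(1 − 0.217333) = −0.75 ln(0.782667)
  = −0.75 × (-0.245048) = 0.183786 substitutions/site.
Under a molecular clock d = 2μt, so t = d/(2μ) = 0.183786 / (2 × 2.8 × 10^-10) = 328.19 million years.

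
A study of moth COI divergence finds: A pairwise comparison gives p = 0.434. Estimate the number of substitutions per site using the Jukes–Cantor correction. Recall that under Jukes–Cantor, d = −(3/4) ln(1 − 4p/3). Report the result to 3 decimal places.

0.648

d = −(3/4) ln(1 − 4p/3) = −0.75 ln(1 − 0.578667) = −0.75 ln(0.421333)
  = −0.75 × (-0.864332) = 0.648249 substitutions/site.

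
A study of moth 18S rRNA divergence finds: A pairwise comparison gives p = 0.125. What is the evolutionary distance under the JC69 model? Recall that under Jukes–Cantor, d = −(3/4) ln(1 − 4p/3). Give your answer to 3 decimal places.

0.137

d = −(3/4) ln(1 − 4p/3) = −0.75 ln(1 − 0.166667) = −0.75 ln(0.833333)
  = −0.75 × (-0.182322) = 0.136742 substitutions/site.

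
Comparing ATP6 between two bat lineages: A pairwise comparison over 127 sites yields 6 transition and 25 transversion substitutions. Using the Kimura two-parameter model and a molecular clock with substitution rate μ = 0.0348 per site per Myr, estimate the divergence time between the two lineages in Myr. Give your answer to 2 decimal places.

4.27

P = 6/127 ≈ 0.047244 and Q = 25/127 ≈ 0.19685.
Under the Kimura two-parameter model, d = −½ ln(1 − 2P − Q) − ¼ ln(1 − 2Q).
1 − 2P − Q = 0.708662, giving −½ ln(0.708662) = 0.172188.
1 − 2Q = 0.6063, giving −¼ ln(0.6063) = 0.125095.
d = 0.172188 + 0.125095 = 0.297283.
Under a molecular clock d = 2μt, so t = d/(2μ) = 0.297283 / (2 × 0.0348) = 4.27 Myr.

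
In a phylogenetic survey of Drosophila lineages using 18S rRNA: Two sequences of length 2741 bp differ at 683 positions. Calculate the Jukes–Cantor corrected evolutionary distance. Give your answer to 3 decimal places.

0.303

p = 683/2741 ≈ 0.249179.
d = −(3/4) ln(1 − 4p/3) = −0.75 ln(1 − 0.332239) = −0.75 ln(0.667761)
  = −0.75 × (-0.403825) = 0.302869 substitutions/site.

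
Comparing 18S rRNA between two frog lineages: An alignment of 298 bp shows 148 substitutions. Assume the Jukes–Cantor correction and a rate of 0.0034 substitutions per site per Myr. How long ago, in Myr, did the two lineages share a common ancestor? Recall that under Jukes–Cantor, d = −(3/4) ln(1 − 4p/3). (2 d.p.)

119.70

p = 148/298 ≈ 0.496644.
d = −(3/4) ln(1 − 4p/3) = −0.75 ln(1 − 0.662192) = −0.75 ln(0.337808)
  = −0.75 × (-1.085278) = 0.813959 substitutions/site.
Under a molecular clock d = 2μt, so t = d/(2μ) = 0.813959 / (2 × 0.0034) = 119.70 Myr.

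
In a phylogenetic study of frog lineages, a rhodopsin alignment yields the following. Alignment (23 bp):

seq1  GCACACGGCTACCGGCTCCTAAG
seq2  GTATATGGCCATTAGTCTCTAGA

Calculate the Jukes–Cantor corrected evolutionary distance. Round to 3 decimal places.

The sequences differ at 12 of 23 sites, so p = 12/23 ≈ 0.521739.
d = −(3/4) ln(1 − 4p/3) = −0.75 ln(1 − 0.695652) = −0.75 ln(0.304348)
  = −0.75 × (-1.189583) = 0.892187 substitutions/site.

0.892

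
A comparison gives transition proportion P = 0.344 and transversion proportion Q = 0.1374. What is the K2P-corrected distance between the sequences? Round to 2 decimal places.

0.95

Under the Kimura two-parameter model, d = −½ ln(1 − 2P − Q) − ¼ ln(1 − 2Q).
1 − 2P − Q = 0.1746, giving −½ ln(0.1746) = 0.872629.
1 − 2Q = 0.7252, giving −¼ ln(0.7252) = 0.080327.
d = 0.872629 + 0.080327 = 0.952956.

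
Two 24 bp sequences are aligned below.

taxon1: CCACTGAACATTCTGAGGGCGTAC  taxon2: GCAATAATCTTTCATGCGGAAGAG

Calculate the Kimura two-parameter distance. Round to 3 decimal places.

Of 24 sites, 3 differences are transitions and 10 are transversions, so P = 3/24 = 0.125 and Q = 10/24 ≈ 0.416667.
Under the Kimura two-parameter model, d = −½ ln(1 − 2P − Q) − ¼ ln(1 − 2Q).
1 − 2P − Q = 0.333333, giving −½ ln(0.333333) = 0.549307.
1 − 2Q = 0.166666, giving −¼ ln(0.166666) = 0.447941.
d = 0.549307 + 0.447941 = 0.997248.

0.997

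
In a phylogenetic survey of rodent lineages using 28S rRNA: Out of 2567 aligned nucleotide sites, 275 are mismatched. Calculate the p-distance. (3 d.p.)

p = 275/2567 = 0.107128… ≈ 0.107 (to 3 d.p.).

0.107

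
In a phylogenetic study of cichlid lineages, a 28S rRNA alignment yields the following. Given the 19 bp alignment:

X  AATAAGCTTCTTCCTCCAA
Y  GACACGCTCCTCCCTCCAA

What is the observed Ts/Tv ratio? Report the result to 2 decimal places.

Transitions are A↔G and C↔T; transversions are all other mismatches.
Transitions: 4. Transversions: 1.
R = 4/1 = 4.00.

4.00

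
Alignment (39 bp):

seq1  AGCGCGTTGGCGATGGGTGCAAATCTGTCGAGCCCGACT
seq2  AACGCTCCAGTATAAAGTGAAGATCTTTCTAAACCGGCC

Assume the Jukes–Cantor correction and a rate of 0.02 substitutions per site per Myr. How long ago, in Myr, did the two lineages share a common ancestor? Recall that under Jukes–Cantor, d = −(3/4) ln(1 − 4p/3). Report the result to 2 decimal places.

19.66

The sequences differ at 19 of 39 sites, so p = 19/39 ≈ 0.487179.
d = −(3/4) ln(1 − 4p/3) = −0.75 ln(1 − 0.649572) = −0.75 ln(0.350428)
  = −0.75 × (-1.048600) = 0.786450 substitutions/site.
Under a molecular clock d = 2μt, so t = d/(2μ) = 0.786450 / (2 × 0.02) = 19.66 Myr.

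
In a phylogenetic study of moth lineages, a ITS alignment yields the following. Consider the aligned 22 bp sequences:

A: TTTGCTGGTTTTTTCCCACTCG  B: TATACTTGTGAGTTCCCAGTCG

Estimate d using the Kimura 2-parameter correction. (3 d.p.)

Of 22 sites, 1 differences are transitions and 6 are transversions, so P = 1/22 ≈ 0.045455 and Q = 6/22 ≈ 0.272727.
Under the Kimura two-parameter model, d = −½ ln(1 − 2P − Q) − ¼ ln(1 − 2Q).
1 − 2P − Q = 0.636363, giving −½ ln(0.636363) = 0.225993.
1 − 2Q = 0.454546, giving −¼ ln(0.454546) = 0.197114.
d = 0.225993 + 0.197114 = 0.423107.

0.423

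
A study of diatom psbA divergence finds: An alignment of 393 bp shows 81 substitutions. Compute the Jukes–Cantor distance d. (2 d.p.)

0.24

p = 81/393 ≈ 0.206107.
d = −(3/4) ln(1 − 4p/3) = −0.75 ln(1 − 0.274809) = −0.75 ln(0.725191)
  = −0.75 × (-0.321320) = 0.240990 substitutions/site.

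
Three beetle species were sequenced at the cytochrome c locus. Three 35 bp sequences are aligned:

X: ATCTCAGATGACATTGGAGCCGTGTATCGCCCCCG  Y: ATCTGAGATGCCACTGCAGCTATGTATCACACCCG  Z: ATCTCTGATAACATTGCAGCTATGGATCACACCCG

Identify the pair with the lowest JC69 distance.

Y and Z

X–Y: 8/35 differ, p = 0.229, d = 0.273.
X–Z: 8/35 differ, p = 0.229, d = 0.273.
Y–Z: 6/35 differ, p = 0.171, d = 0.195.
The smallest distance is between Y and Z.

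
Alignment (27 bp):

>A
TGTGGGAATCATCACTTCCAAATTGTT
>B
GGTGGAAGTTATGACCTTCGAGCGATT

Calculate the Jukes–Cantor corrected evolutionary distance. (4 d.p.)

The sequences differ at 12 of 27 sites, so p = 12/27 ≈ 0.444444.
d = −(3/4) ln(1 − 4p/3) = −0.75 ln(1 − 0.592592) = −0.75 ln(0.407408)
  = −0.75 × (-0.897940) = 0.673455 substitutions/site.

0.6735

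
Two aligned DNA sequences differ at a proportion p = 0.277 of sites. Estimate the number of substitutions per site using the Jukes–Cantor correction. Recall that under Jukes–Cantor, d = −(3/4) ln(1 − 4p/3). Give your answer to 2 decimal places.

0.35

d = −(3/4) ln(1 − 4p/3) = −0.75 ln(1 − 0.369333) = −0.75 ln(0.630667)
  = −0.75 × (-0.460977) = 0.345733 substitutions/site.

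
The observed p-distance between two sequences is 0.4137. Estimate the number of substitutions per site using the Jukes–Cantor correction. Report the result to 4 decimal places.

d = −(3/4) ln(1 − 4p/3) = −0.75 ln(1 − 0.5516) = −0.75 ln(0.4484)
  = −0.75 × (-0.802070) = 0.601553 substitutions/site.

0.6016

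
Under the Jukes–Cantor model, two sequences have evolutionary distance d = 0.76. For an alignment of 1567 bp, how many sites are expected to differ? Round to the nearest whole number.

Invert JC69: p = (3/4)(1 − e^(−4d/3)) = 0.75 × (1 − e^(-1.013333)) = 0.75 × (1 − 0.363007) = 0.477745.
Expected differing sites = pL ≈ 0.477745 × 1567 = 748.626415 ≈ 749.

749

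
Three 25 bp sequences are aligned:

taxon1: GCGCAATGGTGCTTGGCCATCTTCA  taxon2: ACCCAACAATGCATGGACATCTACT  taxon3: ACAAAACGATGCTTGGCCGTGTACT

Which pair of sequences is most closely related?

taxon2 and taxon3

taxon1–taxon2: 9/25 differ, p = 0.360, d = 0.490.
taxon1–taxon3: 9/25 differ, p = 0.360, d = 0.490.
taxon2–taxon3: 7/25 differ, p = 0.280, d = 0.351.
The smallest distance is between taxon2 and taxon3.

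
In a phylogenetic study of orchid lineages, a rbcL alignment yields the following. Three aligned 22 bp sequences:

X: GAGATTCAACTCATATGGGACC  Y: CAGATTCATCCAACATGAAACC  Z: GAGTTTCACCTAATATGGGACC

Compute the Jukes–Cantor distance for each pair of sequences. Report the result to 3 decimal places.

d(X,Y) = 0.414, d(X,Z) = 0.151, d(Y,Z) = 0.414

X–Y: 7/22 sites differ → p ≈ 0.318182, d = −0.75 ln(1 − 0.424243) = 0.414052 ≈ 0.414.
X–Z: 3/22 sites differ → p ≈ 0.136364, d = −0.75 ln(1 − 0.181819) = 0.150504 ≈ 0.151.
Y–Z: 7/22 sites differ → p ≈ 0.318182, d = −0.75 ln(1 − 0.424243) = 0.414052 ≈ 0.414.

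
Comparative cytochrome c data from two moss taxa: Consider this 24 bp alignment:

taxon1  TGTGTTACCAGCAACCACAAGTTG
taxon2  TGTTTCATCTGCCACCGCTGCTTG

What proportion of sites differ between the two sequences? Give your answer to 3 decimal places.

0.375

The sequences differ at 9 of 24 positions (sites 4, 6, 8, 10, 13, 17, 19, 20, 21).
p = 9/24 = 0.375.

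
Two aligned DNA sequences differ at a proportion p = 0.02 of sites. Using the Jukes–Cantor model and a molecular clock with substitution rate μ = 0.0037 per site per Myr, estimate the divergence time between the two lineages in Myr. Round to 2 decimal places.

d = −(3/4) ln(1 − 4p/3) = −0.75 ln(1 − 0.026667) = −0.75 ln(0.973333)
  = −0.75 × (-0.027029) = 0.020272 substitutions/site.
Under a molecular clock d = 2μt, so t = d/(2μ) = 0.020272 / (2 × 0.0037) = 2.74 Myr.

2.74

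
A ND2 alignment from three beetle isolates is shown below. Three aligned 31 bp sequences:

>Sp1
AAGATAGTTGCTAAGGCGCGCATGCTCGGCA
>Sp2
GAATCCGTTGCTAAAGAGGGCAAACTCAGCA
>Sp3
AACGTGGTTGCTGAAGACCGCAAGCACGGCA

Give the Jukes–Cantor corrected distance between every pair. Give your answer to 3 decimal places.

Sp1–Sp2: 11/31 sites differ → p ≈ 0.354839, d = −0.75 ln(1 − 0.473119) = 0.480585 ≈ 0.481.
Sp1–Sp3: 9/31 sites differ → p ≈ 0.290323, d = −0.75 ln(1 − 0.387097) = 0.367161 ≈ 0.367.
Sp2–Sp3: 11/31 sites differ → p ≈ 0.354839, d = −0.75 ln(1 − 0.473119) = 0.480585 ≈ 0.481.

d(Sp1,Sp2) = 0.481, d(Sp1,Sp3) = 0.367, d(Sp2,Sp3) = 0.481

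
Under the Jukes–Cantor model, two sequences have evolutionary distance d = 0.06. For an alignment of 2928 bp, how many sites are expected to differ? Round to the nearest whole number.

Invert JC69: p = (3/4)(1 − e^(−4d/3)) = 0.75 × (1 − e^(-0.08)) = 0.75 × (1 − 0.923116) = 0.057663.
Expected differing sites = pL ≈ 0.057663 × 2928 = 168.837264 ≈ 169.

169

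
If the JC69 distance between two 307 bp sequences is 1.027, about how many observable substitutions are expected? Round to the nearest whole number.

Invert JC69: p = (3/4)(1 − e^(−4d/3)) = 0.75 × (1 − e^(-1.369333)) = 0.75 × (1 − 0.254277) = 0.559292.
Expected differing sites = pL ≈ 0.559292 × 307 = 171.702644 ≈ 172.

172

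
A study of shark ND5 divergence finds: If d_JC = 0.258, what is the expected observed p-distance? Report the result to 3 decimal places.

p = (3/4)(1 − e^(−4d/3)) = 0.75 × (1 − e^(-0.344)) = 0.75 × (1 − 0.708929) = 0.218303.

0.218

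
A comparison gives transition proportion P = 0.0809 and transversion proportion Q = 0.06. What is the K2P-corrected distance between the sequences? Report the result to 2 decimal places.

0.16

Under the Kimura two-parameter model, d = −½ ln(1 − 2P − Q) − ¼ ln(1 − 2Q).
1 − 2P − Q = 0.7782, giving −½ ln(0.7782) = 0.125386.
1 − 2Q = 0.88, giving −¼ ln(0.88) = 0.031958.
d = 0.125386 + 0.031958 = 0.157344.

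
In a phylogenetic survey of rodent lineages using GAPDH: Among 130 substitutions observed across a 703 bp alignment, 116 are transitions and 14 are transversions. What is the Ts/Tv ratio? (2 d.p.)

8.29

R = 116/14 = 8.285714… ≈ 8.29 (to 2 d.p.).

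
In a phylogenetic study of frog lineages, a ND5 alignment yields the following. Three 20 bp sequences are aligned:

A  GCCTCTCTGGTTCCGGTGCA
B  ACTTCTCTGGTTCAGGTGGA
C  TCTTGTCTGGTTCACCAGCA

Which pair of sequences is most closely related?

A–B: 4/20 differ, p = 0.200, d = 0.233.
A–C: 7/20 differ, p = 0.350, d = 0.471.
B–C: 6/20 differ, p = 0.300, d = 0.383.
The smallest distance is between A and B.

A and B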